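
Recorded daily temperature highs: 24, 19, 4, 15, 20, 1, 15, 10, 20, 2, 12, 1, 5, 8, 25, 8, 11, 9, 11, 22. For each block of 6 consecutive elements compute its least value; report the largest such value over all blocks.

8

[24, 19, 4, 15, 20, 1] → min 1
[19, 4, 15, 20, 1, 15] → min 1
[4, 15, 20, 1, 15, 10] → min 1
[15, 20, 1, 15, 10, 20] → min 1
[20, 1, 15, 10, 20, 2] → min 1
[1, 15, 10, 20, 2, 12] → min 1
[15, 10, 20, 2, 12, 1] → min 1
[10, 20, 2, 12, 1, 5] → min 1
[20, 2, 12, 1, 5, 8] → min 1
[2, 12, 1, 5, 8, 25] → min 1
[12, 1, 5, 8, 25, 8] → min 1
[1, 5, 8, 25, 8, 11] → min 1
[5, 8, 25, 8, 11, 9] → min 5
[8, 25, 8, 11, 9, 11] → min 8
[25, 8, 11, 9, 11, 22] → min 8
Largest of these is 8.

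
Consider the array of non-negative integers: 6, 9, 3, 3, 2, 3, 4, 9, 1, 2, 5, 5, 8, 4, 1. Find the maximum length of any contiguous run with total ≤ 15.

5

[6] sum 6 len 1
[6, 9] sum 15 len 2
[9, 3] sum 12 len 2
[9, 3, 3] sum 15 len 3
[3, 3, 2] sum 8 len 3
[3, 3, 2, 3] sum 11 len 4
[3, 3, 2, 3, 4] sum 15 len 5
[4, 9] sum 13 len 2
[4, 9, 1] sum 14 len 3
[9, 1, 2] sum 12 len 3
[1, 2, 5] sum 8 len 3
[1, 2, 5, 5] sum 13 len 4
[5, 8] sum 13 len 2
[8, 4] sum 12 len 2
[8, 4, 1] sum 13 len 3
Longest length seen: 5.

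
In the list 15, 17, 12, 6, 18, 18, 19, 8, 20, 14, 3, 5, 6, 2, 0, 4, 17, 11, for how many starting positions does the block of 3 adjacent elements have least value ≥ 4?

9

[15, 17, 12] → min 12  ≥ 4 ✓
[17, 12, 6] → min 6  ≥ 4 ✓
[12, 6, 18] → min 6  ≥ 4 ✓
[6, 18, 18] → min 6  ≥ 4 ✓
[18, 18, 19] → min 18  ≥ 4 ✓
[18, 19, 8] → min 8  ≥ 4 ✓
[19, 8, 20] → min 8  ≥ 4 ✓
[8, 20, 14] → min 8  ≥ 4 ✓
[20, 14, 3] → min 3
[14, 3, 5] → min 3
[3, 5, 6] → min 3
[5, 6, 2] → min 2
[6, 2, 0] → min 0
[2, 0, 4] → min 0
[0, 4, 17] → min 0
[4, 17, 11] → min 4  ≥ 4 ✓
9 windows satisfy the condition.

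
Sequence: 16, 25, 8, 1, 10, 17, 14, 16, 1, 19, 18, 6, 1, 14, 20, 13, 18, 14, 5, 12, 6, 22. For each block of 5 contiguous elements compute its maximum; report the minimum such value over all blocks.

Each size-5 window and its max:
16 25 8 1 10 → max 25
25 8 1 10 17 → max 25
8 1 10 17 14 → max 17
1 10 17 14 16 → max 17
10 17 14 16 1 → max 17
17 14 16 1 19 → max 19
14 16 1 19 18 → max 19
16 1 19 18 6 → max 19
1 19 18 6 1 → max 19
19 18 6 1 14 → max 19
18 6 1 14 20 → max 20
6 1 14 20 13 → max 20
1 14 20 13 18 → max 20
14 20 13 18 14 → max 20
20 13 18 14 5 → max 20
13 18 14 5 12 → max 18
18 14 5 12 6 → max 18
14 5 12 6 22 → max 22
Minimum of these is 17.

17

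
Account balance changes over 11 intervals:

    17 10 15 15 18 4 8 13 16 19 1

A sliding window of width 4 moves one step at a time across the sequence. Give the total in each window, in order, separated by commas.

(17, 10, 15, 15) → sum 57
(10, 15, 15, 18) → sum 58
(15, 15, 18, 4) → sum 52
(15, 18, 4, 8) → sum 45
(18, 4, 8, 13) → sum 43
(4, 8, 13, 16) → sum 41
(8, 13, 16, 19) → sum 56
(13, 16, 19, 1) → sum 49

57, 58, 52, 45, 43, 41, 56, 49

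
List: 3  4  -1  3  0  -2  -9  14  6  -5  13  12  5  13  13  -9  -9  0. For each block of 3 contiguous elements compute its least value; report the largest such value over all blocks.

5

Window mins for each of the 16 positions:
[3, 4, -1] → min -1
[4, -1, 3] → min -1
[-1, 3, 0] → min -1
[3, 0, -2] → min -2
[0, -2, -9] → min -9
[-2, -9, 14] → min -9
[-9, 14, 6] → min -9
[14, 6, -5] → min -5
[6, -5, 13] → min -5
[-5, 13, 12] → min -5
[13, 12, 5] → min 5
[12, 5, 13] → min 5
[5, 13, 13] → min 5
[13, 13, -9] → min -9
[13, -9, -9] → min -9
[-9, -9, 0] → min -9
Largest of these is 5.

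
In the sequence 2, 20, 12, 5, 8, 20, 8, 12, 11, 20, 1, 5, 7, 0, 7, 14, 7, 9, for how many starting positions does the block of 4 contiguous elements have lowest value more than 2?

7

(2, 20, 12, 5) → min 2
(20, 12, 5, 8) → min 5  > 2 ✓
(12, 5, 8, 20) → min 5  > 2 ✓
(5, 8, 20, 8) → min 5  > 2 ✓
(8, 20, 8, 12) → min 8  > 2 ✓
(20, 8, 12, 11) → min 8  > 2 ✓
(8, 12, 11, 20) → min 8  > 2 ✓
(12, 11, 20, 1) → min 1
(11, 20, 1, 5) → min 1
(20, 1, 5, 7) → min 1
(1, 5, 7, 0) → min 0
(5, 7, 0, 7) → min 0
(7, 0, 7, 14) → min 0
(0, 7, 14, 7) → min 0
(7, 14, 7, 9) → min 7  > 2 ✓
7 windows satisfy the condition.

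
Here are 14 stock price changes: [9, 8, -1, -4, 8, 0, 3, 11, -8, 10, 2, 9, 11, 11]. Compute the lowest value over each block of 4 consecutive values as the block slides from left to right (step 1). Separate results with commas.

-4, -4, -4, -4, 0, -8, -8, -8, -8, 2, 2

[9, 8, -1, -4] → min -4
[8, -1, -4, 8] → min -4
[-1, -4, 8, 0] → min -4
[-4, 8, 0, 3] → min -4
[8, 0, 3, 11] → min 0
[0, 3, 11, -8] → min -8
[3, 11, -8, 10] → min -8
[11, -8, 10, 2] → min -8
[-8, 10, 2, 9] → min -8
[10, 2, 9, 11] → min 2
[2, 9, 11, 11] → min 2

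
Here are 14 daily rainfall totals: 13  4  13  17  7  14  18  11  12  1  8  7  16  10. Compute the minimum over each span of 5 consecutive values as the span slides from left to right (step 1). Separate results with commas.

4, 4, 7, 7, 7, 1, 1, 1, 1, 1

(13, 4, 13, 17, 7) → min 4
(4, 13, 17, 7, 14) → min 4
(13, 17, 7, 14, 18) → min 7
(17, 7, 14, 18, 11) → min 7
(7, 14, 18, 11, 12) → min 7
(14, 18, 11, 12, 1) → min 1
(18, 11, 12, 1, 8) → min 1
(11, 12, 1, 8, 7) → min 1
(12, 1, 8, 7, 16) → min 1
(1, 8, 7, 16, 10) → min 1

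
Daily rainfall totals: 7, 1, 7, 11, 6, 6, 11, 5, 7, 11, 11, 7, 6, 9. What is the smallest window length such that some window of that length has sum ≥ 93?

Extend right; whenever the sum reaches 93, record the length and shrink from the left:
add 7: running sum 7 < 93
add 1: running sum 8 < 93
add 7: running sum 15 < 93
add 11: running sum 26 < 93
add 6: running sum 32 < 93
add 6: running sum 38 < 93
add 11: running sum 49 < 93
add 5: running sum 54 < 93
add 7: running sum 61 < 93
add 11: running sum 72 < 93
add 11: running sum 83 < 93
add 7: running sum 90 < 93
end 12: [7, 1, 7, 11, 6, 6, 11, 5, 7, 11, 11, 7, 6] sum 96, len 13
end 13: [7, 11, 6, 6, 11, 5, 7, 11, 11, 7, 6, 9] sum 97, len 12
Shortest qualifying length: 12.

12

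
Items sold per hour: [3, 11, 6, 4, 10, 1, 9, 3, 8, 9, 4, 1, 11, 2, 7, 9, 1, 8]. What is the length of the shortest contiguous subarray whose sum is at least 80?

13

add 3: running sum 3 < 80
add 11: running sum 14 < 80
add 6: running sum 20 < 80
add 4: running sum 24 < 80
add 10: running sum 34 < 80
add 1: running sum 35 < 80
add 9: running sum 44 < 80
add 3: running sum 47 < 80
add 8: running sum 55 < 80
add 9: running sum 64 < 80
add 4: running sum 68 < 80
add 1: running sum 69 < 80
add 11: shortest ending here [3, 11, 6, 4, 10, 1, 9, 3, 8, 9, 4, 1, 11] sum 80, len 13
add 2: shortest ending here [3, 11, 6, 4, 10, 1, 9, 3, 8, 9, 4, 1, 11, 2] sum 82, len 14
add 7: shortest ending here [11, 6, 4, 10, 1, 9, 3, 8, 9, 4, 1, 11, 2, 7] sum 86, len 14
add 9: shortest ending here [6, 4, 10, 1, 9, 3, 8, 9, 4, 1, 11, 2, 7, 9] sum 84, len 14
add 1: shortest ending here [6, 4, 10, 1, 9, 3, 8, 9, 4, 1, 11, 2, 7, 9, 1] sum 85, len 15
add 8: shortest ending here [10, 1, 9, 3, 8, 9, 4, 1, 11, 2, 7, 9, 1, 8] sum 83, len 14
Shortest qualifying length: 13.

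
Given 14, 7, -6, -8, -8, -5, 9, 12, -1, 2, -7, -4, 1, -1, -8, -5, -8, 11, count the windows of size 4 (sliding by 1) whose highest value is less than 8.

8

(14, 7, -6, -8) → max 14
(7, -6, -8, -8) → max 7  < 8 ✓
(-6, -8, -8, -5) → max -5  < 8 ✓
(-8, -8, -5, 9) → max 9
(-8, -5, 9, 12) → max 12
(-5, 9, 12, -1) → max 12
(9, 12, -1, 2) → max 12
(12, -1, 2, -7) → max 12
(-1, 2, -7, -4) → max 2  < 8 ✓
(2, -7, -4, 1) → max 2  < 8 ✓
(-7, -4, 1, -1) → max 1  < 8 ✓
(-4, 1, -1, -8) → max 1  < 8 ✓
(1, -1, -8, -5) → max 1  < 8 ✓
(-1, -8, -5, -8) → max -1  < 8 ✓
(-8, -5, -8, 11) → max 11
8 windows satisfy the condition.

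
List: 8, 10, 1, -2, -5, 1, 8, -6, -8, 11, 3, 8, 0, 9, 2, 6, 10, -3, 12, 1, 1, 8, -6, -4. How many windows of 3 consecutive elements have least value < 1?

[8, 10, 1] → min 1
[10, 1, -2] → min -2  < 1 ✓
[1, -2, -5] → min -5  < 1 ✓
[-2, -5, 1] → min -5  < 1 ✓
[-5, 1, 8] → min -5  < 1 ✓
[1, 8, -6] → min -6  < 1 ✓
[8, -6, -8] → min -8  < 1 ✓
[-6, -8, 11] → min -8  < 1 ✓
[-8, 11, 3] → min -8  < 1 ✓
[11, 3, 8] → min 3
[3, 8, 0] → min 0  < 1 ✓
[8, 0, 9] → min 0  < 1 ✓
[0, 9, 2] → min 0  < 1 ✓
[9, 2, 6] → min 2
[2, 6, 10] → min 2
[6, 10, -3] → min -3  < 1 ✓
[10, -3, 12] → min -3  < 1 ✓
[-3, 12, 1] → min -3  < 1 ✓
[12, 1, 1] → min 1
[1, 1, 8] → min 1
[1, 8, -6] → min -6  < 1 ✓
[8, -6, -4] → min -6  < 1 ✓
16 windows satisfy the condition.

16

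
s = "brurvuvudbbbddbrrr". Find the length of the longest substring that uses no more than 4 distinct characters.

add b: window [b] (1 distinct), len 1
add r: window [b, r] (2 distinct), len 2
add u: window [b, r, u] (3 distinct), len 3
add r: window [b, r, u, r] (3 distinct), len 4
add v: window [b, r, u, r, v] (4 distinct), len 5
add u: window [b, r, u, r, v, u] (4 distinct), len 6
add v: window [b, r, u, r, v, u, v] (4 distinct), len 7
add u: window [b, r, u, r, v, u, v, u] (4 distinct), len 8
add d: window [r, u, r, v, u, v, u, d] (4 distinct), len 8
add b: window [v, u, v, u, d, b] (4 distinct), len 6
add b: window [v, u, v, u, d, b, b] (4 distinct), len 7
add b: window [v, u, v, u, d, b, b, b] (4 distinct), len 8
add d: window [v, u, v, u, d, b, b, b, d] (4 distinct), len 9
add d: window [v, u, v, u, d, b, b, b, d, d] (4 distinct), len 10
add b: window [v, u, v, u, d, b, b, b, d, d, b] (4 distinct), len 11
add r: window [u, d, b, b, b, d, d, b, r] (4 distinct), len 9
add r: window [u, d, b, b, b, d, d, b, r, r] (4 distinct), len 10
add r: window [u, d, b, b, b, d, d, b, r, r, r] (4 distinct), len 11
Longest length with ≤4 distinct: 11.

11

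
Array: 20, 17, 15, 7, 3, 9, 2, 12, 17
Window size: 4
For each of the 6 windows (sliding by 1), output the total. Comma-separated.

59, 42, 34, 21, 26, 40

Sliding a size-4 window across the 9 values:
[20, 17, 15, 7] → sum 59
[17, 15, 7, 3] → sum 42
[15, 7, 3, 9] → sum 34
[7, 3, 9, 2] → sum 21
[3, 9, 2, 12] → sum 26
[9, 2, 12, 17] → sum 40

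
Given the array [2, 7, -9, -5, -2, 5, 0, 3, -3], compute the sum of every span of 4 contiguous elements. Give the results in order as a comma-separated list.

-5, -9, -11, -2, 6, 5

[2, 7, -9, -5] → sum -5
[7, -9, -5, -2] → sum -9
[-9, -5, -2, 5] → sum -11
[-5, -2, 5, 0] → sum -2
[-2, 5, 0, 3] → sum 6
[5, 0, 3, -3] → sum 5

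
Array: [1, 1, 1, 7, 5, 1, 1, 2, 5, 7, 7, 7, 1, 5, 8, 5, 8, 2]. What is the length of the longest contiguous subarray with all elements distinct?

[1] len 1
[1] len 1
[1] len 1
[1, 7] len 2
[1, 7, 5] len 3
[7, 5, 1] len 3
[1] len 1
[1, 2] len 2
[1, 2, 5] len 3
[1, 2, 5, 7] len 4
[7] len 1
[7] len 1
[7, 1] len 2
[7, 1, 5] len 3
[7, 1, 5, 8] len 4
[8, 5] len 2
[5, 8] len 2
[5, 8, 2] len 3
Longest all-distinct length: 4.

4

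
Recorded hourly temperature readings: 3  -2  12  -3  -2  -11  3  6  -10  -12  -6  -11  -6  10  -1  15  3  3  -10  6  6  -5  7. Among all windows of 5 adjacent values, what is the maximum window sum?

30

[3, -2, 12, -3, -2] → sum 8
[-2, 12, -3, -2, -11] → sum -6
[12, -3, -2, -11, 3] → sum -1
[-3, -2, -11, 3, 6] → sum -7
[-2, -11, 3, 6, -10] → sum -14
[-11, 3, 6, -10, -12] → sum -24
[3, 6, -10, -12, -6] → sum -19
[6, -10, -12, -6, -11] → sum -33
[-10, -12, -6, -11, -6] → sum -45
[-12, -6, -11, -6, 10] → sum -25
[-6, -11, -6, 10, -1] → sum -14
[-11, -6, 10, -1, 15] → sum 7
[-6, 10, -1, 15, 3] → sum 21
[10, -1, 15, 3, 3] → sum 30
[-1, 15, 3, 3, -10] → sum 10
[15, 3, 3, -10, 6] → sum 17
[3, 3, -10, 6, 6] → sum 8
[3, -10, 6, 6, -5] → sum 0
[-10, 6, 6, -5, 7] → sum 4
Maximum of these is 30.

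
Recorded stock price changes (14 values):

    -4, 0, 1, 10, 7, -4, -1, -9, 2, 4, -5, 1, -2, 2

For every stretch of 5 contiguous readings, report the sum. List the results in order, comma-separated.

14, 14, 13, 3, -5, -8, -9, -7, 0, 0

[-4, 0, 1, 10, 7] → sum 14
[0, 1, 10, 7, -4] → sum 14
[1, 10, 7, -4, -1] → sum 13
[10, 7, -4, -1, -9] → sum 3
[7, -4, -1, -9, 2] → sum -5
[-4, -1, -9, 2, 4] → sum -8
[-1, -9, 2, 4, -5] → sum -9
[-9, 2, 4, -5, 1] → sum -7
[2, 4, -5, 1, -2] → sum 0
[4, -5, 1, -2, 2] → sum 0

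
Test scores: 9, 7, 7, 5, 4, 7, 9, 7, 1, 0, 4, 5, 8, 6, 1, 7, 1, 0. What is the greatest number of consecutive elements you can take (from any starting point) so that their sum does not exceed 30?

7

→ 9: sum 9, len 1
→ 7: sum 16, len 2
→ 7: sum 23, len 3
→ 5: sum 28, len 4
→ 4 (dropped 9): sum 23, len 4
→ 7: sum 30, len 5
→ 9 (dropped 7, 7): sum 25, len 4
→ 7 (dropped 5): sum 27, len 4
→ 1: sum 28, len 5
→ 0: sum 28, len 6
→ 4 (dropped 4): sum 28, len 6
→ 5 (dropped 7): sum 26, len 6
→ 8 (dropped 9): sum 25, len 6
→ 6 (dropped 7): sum 24, len 6
→ 1: sum 25, len 7
→ 7 (dropped 1, 0, 4): sum 27, len 5
→ 1: sum 28, len 6
→ 0: sum 28, len 7
Longest length seen: 7.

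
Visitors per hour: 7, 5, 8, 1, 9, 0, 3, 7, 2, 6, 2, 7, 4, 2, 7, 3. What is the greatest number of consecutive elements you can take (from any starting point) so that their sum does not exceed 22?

6

[7] sum 7 len 1
[7, 5] sum 12 len 2
[7, 5, 8] sum 20 len 3
[7, 5, 8, 1] sum 21 len 4
[8, 1, 9] sum 18 len 3
[8, 1, 9, 0] sum 18 len 4
[8, 1, 9, 0, 3] sum 21 len 5
[1, 9, 0, 3, 7] sum 20 len 5
[1, 9, 0, 3, 7, 2] sum 22 len 6
[0, 3, 7, 2, 6] sum 18 len 5
[0, 3, 7, 2, 6, 2] sum 20 len 6
[2, 6, 2, 7] sum 17 len 4
[2, 6, 2, 7, 4] sum 21 len 5
[6, 2, 7, 4, 2] sum 21 len 5
[2, 7, 4, 2, 7] sum 22 len 5
[4, 2, 7, 3] sum 16 len 4
Longest length seen: 6.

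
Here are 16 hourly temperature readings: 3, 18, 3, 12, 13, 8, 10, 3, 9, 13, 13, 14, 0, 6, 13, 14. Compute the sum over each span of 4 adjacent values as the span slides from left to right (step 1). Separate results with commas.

36, 46, 36, 43, 34, 30, 35, 38, 49, 40, 33, 33, 33

[3, 18, 3, 12] → sum 36
[18, 3, 12, 13] → sum 46
[3, 12, 13, 8] → sum 36
[12, 13, 8, 10] → sum 43
[13, 8, 10, 3] → sum 34
[8, 10, 3, 9] → sum 30
[10, 3, 9, 13] → sum 35
[3, 9, 13, 13] → sum 38
[9, 13, 13, 14] → sum 49
[13, 13, 14, 0] → sum 40
[13, 14, 0, 6] → sum 33
[14, 0, 6, 13] → sum 33
[0, 6, 13, 14] → sum 33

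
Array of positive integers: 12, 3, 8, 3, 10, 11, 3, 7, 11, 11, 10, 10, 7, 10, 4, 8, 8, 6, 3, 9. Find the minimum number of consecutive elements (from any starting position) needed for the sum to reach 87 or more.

10

add 12: running sum 12 < 87
add 3: running sum 15 < 87
add 8: running sum 23 < 87
add 3: running sum 26 < 87
add 10: running sum 36 < 87
add 11: running sum 47 < 87
add 3: running sum 50 < 87
add 7: running sum 57 < 87
add 11: running sum 68 < 87
add 11: running sum 79 < 87
add 10: shortest ending here [12, 3, 8, 3, 10, 11, 3, 7, 11, 11, 10] sum 89, len 11
add 10: shortest ending here [3, 8, 3, 10, 11, 3, 7, 11, 11, 10, 10] sum 87, len 11
add 7: shortest ending here [8, 3, 10, 11, 3, 7, 11, 11, 10, 10, 7] sum 91, len 11
add 10: shortest ending here [10, 11, 3, 7, 11, 11, 10, 10, 7, 10] sum 90, len 10
add 4: shortest ending here [10, 11, 3, 7, 11, 11, 10, 10, 7, 10, 4] sum 94, len 11
add 8: shortest ending here [11, 3, 7, 11, 11, 10, 10, 7, 10, 4, 8] sum 92, len 11
add 8: shortest ending here [3, 7, 11, 11, 10, 10, 7, 10, 4, 8, 8] sum 89, len 11
add 6: shortest ending here [7, 11, 11, 10, 10, 7, 10, 4, 8, 8, 6] sum 92, len 11
add 3: shortest ending here [11, 11, 10, 10, 7, 10, 4, 8, 8, 6, 3] sum 88, len 11
add 9: shortest ending here [11, 11, 10, 10, 7, 10, 4, 8, 8, 6, 3, 9] sum 97, len 12
Shortest qualifying length: 10.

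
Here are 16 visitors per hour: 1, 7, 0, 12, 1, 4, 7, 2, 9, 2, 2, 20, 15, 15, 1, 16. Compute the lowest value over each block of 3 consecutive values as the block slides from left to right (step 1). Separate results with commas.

0, 0, 0, 1, 1, 2, 2, 2, 2, 2, 2, 15, 1, 1

[1, 7, 0] → min 0
[7, 0, 12] → min 0
[0, 12, 1] → min 0
[12, 1, 4] → min 1
[1, 4, 7] → min 1
[4, 7, 2] → min 2
[7, 2, 9] → min 2
[2, 9, 2] → min 2
[9, 2, 2] → min 2
[2, 2, 20] → min 2
[2, 20, 15] → min 2
[20, 15, 15] → min 15
[15, 15, 1] → min 1
[15, 1, 16] → min 1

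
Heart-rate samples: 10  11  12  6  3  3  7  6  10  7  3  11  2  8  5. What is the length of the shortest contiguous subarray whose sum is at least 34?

add 10: running sum 10 < 34
add 11: running sum 21 < 34
add 12: running sum 33 < 34
add 6: shortest ending here [10, 11, 12, 6] sum 39, len 4
add 3: shortest ending here [10, 11, 12, 6, 3] sum 42, len 5
add 3: shortest ending here [11, 12, 6, 3, 3] sum 35, len 5
add 7: shortest ending here [11, 12, 6, 3, 3, 7] sum 42, len 6
add 6: shortest ending here [12, 6, 3, 3, 7, 6] sum 37, len 6
add 10: shortest ending here [6, 3, 3, 7, 6, 10] sum 35, len 6
add 7: shortest ending here [3, 3, 7, 6, 10, 7] sum 36, len 6
add 3: shortest ending here [3, 7, 6, 10, 7, 3] sum 36, len 6
add 11: shortest ending here [6, 10, 7, 3, 11] sum 37, len 5
add 2: shortest ending here [6, 10, 7, 3, 11, 2] sum 39, len 6
add 8: shortest ending here [10, 7, 3, 11, 2, 8] sum 41, len 6
add 5: shortest ending here [7, 3, 11, 2, 8, 5] sum 36, len 6
Shortest qualifying length: 4.

4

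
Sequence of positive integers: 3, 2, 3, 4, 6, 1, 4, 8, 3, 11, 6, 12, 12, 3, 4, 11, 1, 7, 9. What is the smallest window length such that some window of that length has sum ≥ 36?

4

add 3: running sum 3 < 36
add 2: running sum 5 < 36
add 3: running sum 8 < 36
add 4: running sum 12 < 36
add 6: running sum 18 < 36
add 1: running sum 19 < 36
add 4: running sum 23 < 36
add 8: running sum 31 < 36
add 3: running sum 34 < 36
add 11: shortest ending here [4, 6, 1, 4, 8, 3, 11] sum 37, len 7
add 6: shortest ending here [6, 1, 4, 8, 3, 11, 6] sum 39, len 7
add 12: shortest ending here [8, 3, 11, 6, 12] sum 40, len 5
add 12: shortest ending here [11, 6, 12, 12] sum 41, len 4
add 3: shortest ending here [11, 6, 12, 12, 3] sum 44, len 5
add 4: shortest ending here [6, 12, 12, 3, 4] sum 37, len 5
add 11: shortest ending here [12, 12, 3, 4, 11] sum 42, len 5
add 1: shortest ending here [12, 12, 3, 4, 11, 1] sum 43, len 6
add 7: shortest ending here [12, 3, 4, 11, 1, 7] sum 38, len 6
add 9: shortest ending here [12, 3, 4, 11, 1, 7, 9] sum 47, len 7
Shortest qualifying length: 4.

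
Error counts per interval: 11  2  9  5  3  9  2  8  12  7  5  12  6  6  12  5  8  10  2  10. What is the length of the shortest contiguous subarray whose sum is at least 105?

add 11: running sum 11 < 105
add 2: running sum 13 < 105
add 9: running sum 22 < 105
add 5: running sum 27 < 105
add 3: running sum 30 < 105
add 9: running sum 39 < 105
add 2: running sum 41 < 105
add 8: running sum 49 < 105
add 12: running sum 61 < 105
add 7: running sum 68 < 105
add 5: running sum 73 < 105
add 12: running sum 85 < 105
add 6: running sum 91 < 105
add 6: running sum 97 < 105
end 14: [11, 2, 9, 5, 3, 9, 2, 8, 12, 7, 5, 12, 6, 6, 12] sum 109, len 15
end 15: [11, 2, 9, 5, 3, 9, 2, 8, 12, 7, 5, 12, 6, 6, 12, 5] sum 114, len 16
end 16: [9, 5, 3, 9, 2, 8, 12, 7, 5, 12, 6, 6, 12, 5, 8] sum 109, len 15
end 17: [3, 9, 2, 8, 12, 7, 5, 12, 6, 6, 12, 5, 8, 10] sum 105, len 14
end 18: [3, 9, 2, 8, 12, 7, 5, 12, 6, 6, 12, 5, 8, 10, 2] sum 107, len 15
end 19: [2, 8, 12, 7, 5, 12, 6, 6, 12, 5, 8, 10, 2, 10] sum 105, len 14
Shortest qualifying length: 14.

14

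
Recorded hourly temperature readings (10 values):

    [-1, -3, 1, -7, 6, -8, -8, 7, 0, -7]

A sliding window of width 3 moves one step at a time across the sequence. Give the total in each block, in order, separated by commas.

-3, -9, 0, -9, -10, -9, -1, 0

[-1, -3, 1] → sum -3
[-3, 1, -7] → sum -9
[1, -7, 6] → sum 0
[-7, 6, -8] → sum -9
[6, -8, -8] → sum -10
[-8, -8, 7] → sum -9
[-8, 7, 0] → sum -1
[7, 0, -7] → sum 0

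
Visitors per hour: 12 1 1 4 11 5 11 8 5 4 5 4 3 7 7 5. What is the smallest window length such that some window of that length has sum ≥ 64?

add 12: running sum 12 < 64
add 1: running sum 13 < 64
add 1: running sum 14 < 64
add 4: running sum 18 < 64
add 11: running sum 29 < 64
add 5: running sum 34 < 64
add 11: running sum 45 < 64
add 8: running sum 53 < 64
add 5: running sum 58 < 64
add 4: running sum 62 < 64
add 5: shortest ending here [12, 1, 1, 4, 11, 5, 11, 8, 5, 4, 5] sum 67, len 11
add 4: shortest ending here [12, 1, 1, 4, 11, 5, 11, 8, 5, 4, 5, 4] sum 71, len 12
add 3: shortest ending here [12, 1, 1, 4, 11, 5, 11, 8, 5, 4, 5, 4, 3] sum 74, len 13
add 7: shortest ending here [4, 11, 5, 11, 8, 5, 4, 5, 4, 3, 7] sum 67, len 11
add 7: shortest ending here [11, 5, 11, 8, 5, 4, 5, 4, 3, 7, 7] sum 70, len 11
add 5: shortest ending here [5, 11, 8, 5, 4, 5, 4, 3, 7, 7, 5] sum 64, len 11
Shortest qualifying length: 11.

11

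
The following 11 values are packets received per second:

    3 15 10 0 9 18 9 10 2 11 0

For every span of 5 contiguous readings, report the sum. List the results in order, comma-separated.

37, 52, 46, 46, 48, 50, 32

Sliding a size-5 window across the 11 values:
3 15 10 0 9 → sum 37
15 10 0 9 18 → sum 52
10 0 9 18 9 → sum 46
0 9 18 9 10 → sum 46
9 18 9 10 2 → sum 48
18 9 10 2 11 → sum 50
9 10 2 11 0 → sum 32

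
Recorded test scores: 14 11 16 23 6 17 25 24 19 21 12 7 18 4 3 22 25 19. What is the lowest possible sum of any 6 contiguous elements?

65

[14, 11, 16, 23, 6, 17] → sum 87
[11, 16, 23, 6, 17, 25] → sum 98
[16, 23, 6, 17, 25, 24] → sum 111
[23, 6, 17, 25, 24, 19] → sum 114
[6, 17, 25, 24, 19, 21] → sum 112
[17, 25, 24, 19, 21, 12] → sum 118
[25, 24, 19, 21, 12, 7] → sum 108
[24, 19, 21, 12, 7, 18] → sum 101
[19, 21, 12, 7, 18, 4] → sum 81
[21, 12, 7, 18, 4, 3] → sum 65
[12, 7, 18, 4, 3, 22] → sum 66
[7, 18, 4, 3, 22, 25] → sum 79
[18, 4, 3, 22, 25, 19] → sum 91
Lowest of these is 65.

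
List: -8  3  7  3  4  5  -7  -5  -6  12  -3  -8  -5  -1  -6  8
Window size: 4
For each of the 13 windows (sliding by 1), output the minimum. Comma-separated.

-8, 3, 3, -7, -7, -7, -7, -6, -8, -8, -8, -8, -6

Sliding a size-4 window across the 16 values:
[-8, 3, 7, 3] → min -8
[3, 7, 3, 4] → min 3
[7, 3, 4, 5] → min 3
[3, 4, 5, -7] → min -7
[4, 5, -7, -5] → min -7
[5, -7, -5, -6] → min -7
[-7, -5, -6, 12] → min -7
[-5, -6, 12, -3] → min -6
[-6, 12, -3, -8] → min -8
[12, -3, -8, -5] → min -8
[-3, -8, -5, -1] → min -8
[-8, -5, -1, -6] → min -8
[-5, -1, -6, 8] → min -6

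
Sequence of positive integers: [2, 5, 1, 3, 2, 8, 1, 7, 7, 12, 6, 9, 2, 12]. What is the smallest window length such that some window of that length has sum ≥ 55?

7

add 2: running sum 2 < 55
add 5: running sum 7 < 55
add 1: running sum 8 < 55
add 3: running sum 11 < 55
add 2: running sum 13 < 55
add 8: running sum 21 < 55
add 1: running sum 22 < 55
add 7: running sum 29 < 55
add 7: running sum 36 < 55
add 12: running sum 48 < 55
add 6: running sum 54 < 55
add 9: shortest ending here [3, 2, 8, 1, 7, 7, 12, 6, 9] sum 55, len 9
add 2: shortest ending here [3, 2, 8, 1, 7, 7, 12, 6, 9, 2] sum 57, len 10
add 12: shortest ending here [7, 7, 12, 6, 9, 2, 12] sum 55, len 7
Shortest qualifying length: 7.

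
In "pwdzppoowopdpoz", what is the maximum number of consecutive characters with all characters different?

[p] len 1
[p, w] len 2
[p, w, d] len 3
[p, w, d, z] len 4
[w, d, z, p] len 4
[p] len 1
[p, o] len 2
[o] len 1
[o, w] len 2
[w, o] len 2
[w, o, p] len 3
[w, o, p, d] len 4
[d, p] len 2
[d, p, o] len 3
[d, p, o, z] len 4
Longest all-distinct length: 4.

4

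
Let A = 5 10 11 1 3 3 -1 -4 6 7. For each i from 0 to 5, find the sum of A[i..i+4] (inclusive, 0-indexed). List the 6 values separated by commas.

30, 28, 17, 2, 7, 11

Sliding a size-5 window across the 10 values:
5 10 11 1 3 → sum 30
10 11 1 3 3 → sum 28
11 1 3 3 -1 → sum 17
1 3 3 -1 -4 → sum 2
3 3 -1 -4 6 → sum 7
3 -1 -4 6 7 → sum 11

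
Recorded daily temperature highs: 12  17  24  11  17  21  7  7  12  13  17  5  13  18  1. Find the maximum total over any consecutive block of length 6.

12 17 24 11 17 21 → sum 102
17 24 11 17 21 7 → sum 97
24 11 17 21 7 7 → sum 87
11 17 21 7 7 12 → sum 75
17 21 7 7 12 13 → sum 77
21 7 7 12 13 17 → sum 77
7 7 12 13 17 5 → sum 61
7 12 13 17 5 13 → sum 67
12 13 17 5 13 18 → sum 78
13 17 5 13 18 1 → sum 67
Maximum of these is 102.

102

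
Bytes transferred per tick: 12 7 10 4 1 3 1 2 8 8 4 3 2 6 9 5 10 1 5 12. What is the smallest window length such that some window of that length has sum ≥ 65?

11

add 12: running sum 12 < 65
add 7: running sum 19 < 65
add 10: running sum 29 < 65
add 4: running sum 33 < 65
add 1: running sum 34 < 65
add 3: running sum 37 < 65
add 1: running sum 38 < 65
add 2: running sum 40 < 65
add 8: running sum 48 < 65
add 8: running sum 56 < 65
add 4: running sum 60 < 65
add 3: running sum 63 < 65
end 12: [12, 7, 10, 4, 1, 3, 1, 2, 8, 8, 4, 3, 2] sum 65, len 13
end 13: [12, 7, 10, 4, 1, 3, 1, 2, 8, 8, 4, 3, 2, 6] sum 71, len 14
end 14: [7, 10, 4, 1, 3, 1, 2, 8, 8, 4, 3, 2, 6, 9] sum 68, len 14
end 15: [10, 4, 1, 3, 1, 2, 8, 8, 4, 3, 2, 6, 9, 5] sum 66, len 14
end 16: [4, 1, 3, 1, 2, 8, 8, 4, 3, 2, 6, 9, 5, 10] sum 66, len 14
end 17: [4, 1, 3, 1, 2, 8, 8, 4, 3, 2, 6, 9, 5, 10, 1] sum 67, len 15
end 18: [3, 1, 2, 8, 8, 4, 3, 2, 6, 9, 5, 10, 1, 5] sum 67, len 14
end 19: [8, 4, 3, 2, 6, 9, 5, 10, 1, 5, 12] sum 65, len 11
Shortest qualifying length: 11.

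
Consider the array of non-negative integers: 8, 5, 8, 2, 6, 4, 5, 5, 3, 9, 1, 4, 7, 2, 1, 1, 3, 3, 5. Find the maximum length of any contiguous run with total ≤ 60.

15

Extend to the right; shrink from the left whenever the sum exceeds 60:
[8] sum 8 len 1
[8, 5] sum 13 len 2
[8, 5, 8] sum 21 len 3
[8, 5, 8, 2] sum 23 len 4
[8, 5, 8, 2, 6] sum 29 len 5
[8, 5, 8, 2, 6, 4] sum 33 len 6
[8, 5, 8, 2, 6, 4, 5] sum 38 len 7
[8, 5, 8, 2, 6, 4, 5, 5] sum 43 len 8
[8, 5, 8, 2, 6, 4, 5, 5, 3] sum 46 len 9
[8, 5, 8, 2, 6, 4, 5, 5, 3, 9] sum 55 len 10
[8, 5, 8, 2, 6, 4, 5, 5, 3, 9, 1] sum 56 len 11
[8, 5, 8, 2, 6, 4, 5, 5, 3, 9, 1, 4] sum 60 len 12
[5, 8, 2, 6, 4, 5, 5, 3, 9, 1, 4, 7] sum 59 len 12
[8, 2, 6, 4, 5, 5, 3, 9, 1, 4, 7, 2] sum 56 len 12
[8, 2, 6, 4, 5, 5, 3, 9, 1, 4, 7, 2, 1] sum 57 len 13
[8, 2, 6, 4, 5, 5, 3, 9, 1, 4, 7, 2, 1, 1] sum 58 len 14
[2, 6, 4, 5, 5, 3, 9, 1, 4, 7, 2, 1, 1, 3] sum 53 len 14
[2, 6, 4, 5, 5, 3, 9, 1, 4, 7, 2, 1, 1, 3, 3] sum 56 len 15
[6, 4, 5, 5, 3, 9, 1, 4, 7, 2, 1, 1, 3, 3, 5] sum 59 len 15
Longest length seen: 15.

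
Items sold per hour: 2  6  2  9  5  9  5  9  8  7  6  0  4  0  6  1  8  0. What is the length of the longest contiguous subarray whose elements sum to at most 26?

8

add 2: [2] sum 2, len 1
add 6: [2, 6] sum 8, len 2
add 2: [2, 6, 2] sum 10, len 3
add 9: [2, 6, 2, 9] sum 19, len 4
add 5: [2, 6, 2, 9, 5] sum 24, len 5
add 9: [2, 9, 5, 9] sum 25, len 4
add 5: [5, 9, 5] sum 19, len 3
add 9: [9, 5, 9] sum 23, len 3
add 8: [5, 9, 8] sum 22, len 3
add 7: [9, 8, 7] sum 24, len 3
add 6: [8, 7, 6] sum 21, len 3
add 0: [8, 7, 6, 0] sum 21, len 4
add 4: [8, 7, 6, 0, 4] sum 25, len 5
add 0: [8, 7, 6, 0, 4, 0] sum 25, len 6
add 6: [7, 6, 0, 4, 0, 6] sum 23, len 6
add 1: [7, 6, 0, 4, 0, 6, 1] sum 24, len 7
add 8: [6, 0, 4, 0, 6, 1, 8] sum 25, len 7
add 0: [6, 0, 4, 0, 6, 1, 8, 0] sum 25, len 8
Longest length seen: 8.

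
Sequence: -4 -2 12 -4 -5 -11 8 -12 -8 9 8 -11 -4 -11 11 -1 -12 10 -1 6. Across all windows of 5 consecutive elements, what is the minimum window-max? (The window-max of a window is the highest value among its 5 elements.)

Each size-5 window and its max:
(-4, -2, 12, -4, -5) → max 12
(-2, 12, -4, -5, -11) → max 12
(12, -4, -5, -11, 8) → max 12
(-4, -5, -11, 8, -12) → max 8
(-5, -11, 8, -12, -8) → max 8
(-11, 8, -12, -8, 9) → max 9
(8, -12, -8, 9, 8) → max 9
(-12, -8, 9, 8, -11) → max 9
(-8, 9, 8, -11, -4) → max 9
(9, 8, -11, -4, -11) → max 9
(8, -11, -4, -11, 11) → max 11
(-11, -4, -11, 11, -1) → max 11
(-4, -11, 11, -1, -12) → max 11
(-11, 11, -1, -12, 10) → max 11
(11, -1, -12, 10, -1) → max 11
(-1, -12, 10, -1, 6) → max 10
Minimum of these is 8.

8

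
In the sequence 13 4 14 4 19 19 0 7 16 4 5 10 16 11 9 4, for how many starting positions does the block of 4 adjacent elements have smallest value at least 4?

[13, 4, 14, 4] → min 4  ≥ 4 ✓
[4, 14, 4, 19] → min 4  ≥ 4 ✓
[14, 4, 19, 19] → min 4  ≥ 4 ✓
[4, 19, 19, 0] → min 0
[19, 19, 0, 7] → min 0
[19, 0, 7, 16] → min 0
[0, 7, 16, 4] → min 0
[7, 16, 4, 5] → min 4  ≥ 4 ✓
[16, 4, 5, 10] → min 4  ≥ 4 ✓
[4, 5, 10, 16] → min 4  ≥ 4 ✓
[5, 10, 16, 11] → min 5  ≥ 4 ✓
[10, 16, 11, 9] → min 9  ≥ 4 ✓
[16, 11, 9, 4] → min 4  ≥ 4 ✓
9 windows satisfy the condition.

9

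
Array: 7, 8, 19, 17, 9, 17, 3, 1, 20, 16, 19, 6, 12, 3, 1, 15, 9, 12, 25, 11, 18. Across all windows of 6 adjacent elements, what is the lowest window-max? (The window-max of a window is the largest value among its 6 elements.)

15

Window maxs for each of the 16 positions:
7 8 19 17 9 17 → max 19
8 19 17 9 17 3 → max 19
19 17 9 17 3 1 → max 19
17 9 17 3 1 20 → max 20
9 17 3 1 20 16 → max 20
17 3 1 20 16 19 → max 20
3 1 20 16 19 6 → max 20
1 20 16 19 6 12 → max 20
20 16 19 6 12 3 → max 20
16 19 6 12 3 1 → max 19
19 6 12 3 1 15 → max 19
6 12 3 1 15 9 → max 15
12 3 1 15 9 12 → max 15
3 1 15 9 12 25 → max 25
1 15 9 12 25 11 → max 25
15 9 12 25 11 18 → max 25
Lowest of these is 15.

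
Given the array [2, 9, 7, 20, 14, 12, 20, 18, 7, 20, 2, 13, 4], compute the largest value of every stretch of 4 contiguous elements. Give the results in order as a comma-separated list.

Sliding a size-4 window across the 13 values:
(2, 9, 7, 20) → max 20
(9, 7, 20, 14) → max 20
(7, 20, 14, 12) → max 20
(20, 14, 12, 20) → max 20
(14, 12, 20, 18) → max 20
(12, 20, 18, 7) → max 20
(20, 18, 7, 20) → max 20
(18, 7, 20, 2) → max 20
(7, 20, 2, 13) → max 20
(20, 2, 13, 4) → max 20

20, 20, 20, 20, 20, 20, 20, 20, 20, 20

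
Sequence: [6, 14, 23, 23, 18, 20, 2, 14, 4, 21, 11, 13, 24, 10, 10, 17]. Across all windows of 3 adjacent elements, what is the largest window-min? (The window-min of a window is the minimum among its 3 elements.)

[6, 14, 23] → min 6
[14, 23, 23] → min 14
[23, 23, 18] → min 18
[23, 18, 20] → min 18
[18, 20, 2] → min 2
[20, 2, 14] → min 2
[2, 14, 4] → min 2
[14, 4, 21] → min 4
[4, 21, 11] → min 4
[21, 11, 13] → min 11
[11, 13, 24] → min 11
[13, 24, 10] → min 10
[24, 10, 10] → min 10
[10, 10, 17] → min 10
Largest of these is 18.

18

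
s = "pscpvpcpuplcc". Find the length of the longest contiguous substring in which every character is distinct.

4

[p] len 1
[p, s] len 2
[p, s, c] len 3
[s, c, p] len 3
[s, c, p, v] len 4
[v, p] len 2
[v, p, c] len 3
[c, p] len 2
[c, p, u] len 3
[u, p] len 2
[u, p, l] len 3
[u, p, l, c] len 4
[c] len 1
Longest all-distinct length: 4.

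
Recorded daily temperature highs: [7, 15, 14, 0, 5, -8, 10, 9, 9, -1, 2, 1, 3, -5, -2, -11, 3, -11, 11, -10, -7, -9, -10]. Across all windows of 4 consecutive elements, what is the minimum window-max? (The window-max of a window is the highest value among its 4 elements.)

[7, 15, 14, 0] → max 15
[15, 14, 0, 5] → max 15
[14, 0, 5, -8] → max 14
[0, 5, -8, 10] → max 10
[5, -8, 10, 9] → max 10
[-8, 10, 9, 9] → max 10
[10, 9, 9, -1] → max 10
[9, 9, -1, 2] → max 9
[9, -1, 2, 1] → max 9
[-1, 2, 1, 3] → max 3
[2, 1, 3, -5] → max 3
[1, 3, -5, -2] → max 3
[3, -5, -2, -11] → max 3
[-5, -2, -11, 3] → max 3
[-2, -11, 3, -11] → max 3
[-11, 3, -11, 11] → max 11
[3, -11, 11, -10] → max 11
[-11, 11, -10, -7] → max 11
[11, -10, -7, -9] → max 11
[-10, -7, -9, -10] → max -7
Minimum of these is -7.

-7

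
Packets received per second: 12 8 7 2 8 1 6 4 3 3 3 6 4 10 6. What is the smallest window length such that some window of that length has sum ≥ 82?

15

Extend right; whenever the sum reaches 82, record the length and shrink from the left:
add 12: running sum 12 < 82
add 8: running sum 20 < 82
add 7: running sum 27 < 82
add 2: running sum 29 < 82
add 8: running sum 37 < 82
add 1: running sum 38 < 82
add 6: running sum 44 < 82
add 4: running sum 48 < 82
add 3: running sum 51 < 82
add 3: running sum 54 < 82
add 3: running sum 57 < 82
add 6: running sum 63 < 82
add 4: running sum 67 < 82
add 10: running sum 77 < 82
end 14: [12, 8, 7, 2, 8, 1, 6, 4, 3, 3, 3, 6, 4, 10, 6] sum 83, len 15
Shortest qualifying length: 15.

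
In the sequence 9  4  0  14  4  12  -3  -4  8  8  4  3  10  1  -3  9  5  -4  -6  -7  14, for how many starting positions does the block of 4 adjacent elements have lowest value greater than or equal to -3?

10

9 4 0 14 → min 0  ≥ -3 ✓
4 0 14 4 → min 0  ≥ -3 ✓
0 14 4 12 → min 0  ≥ -3 ✓
14 4 12 -3 → min -3  ≥ -3 ✓
4 12 -3 -4 → min -4
12 -3 -4 8 → min -4
-3 -4 8 8 → min -4
-4 8 8 4 → min -4
8 8 4 3 → min 3  ≥ -3 ✓
8 4 3 10 → min 3  ≥ -3 ✓
4 3 10 1 → min 1  ≥ -3 ✓
3 10 1 -3 → min -3  ≥ -3 ✓
10 1 -3 9 → min -3  ≥ -3 ✓
1 -3 9 5 → min -3  ≥ -3 ✓
-3 9 5 -4 → min -4
9 5 -4 -6 → min -6
5 -4 -6 -7 → min -7
-4 -6 -7 14 → min -7
10 windows satisfy the condition.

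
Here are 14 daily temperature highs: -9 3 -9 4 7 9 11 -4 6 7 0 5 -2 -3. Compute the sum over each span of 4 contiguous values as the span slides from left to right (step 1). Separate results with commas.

[-9, 3, -9, 4] → sum -11
[3, -9, 4, 7] → sum 5
[-9, 4, 7, 9] → sum 11
[4, 7, 9, 11] → sum 31
[7, 9, 11, -4] → sum 23
[9, 11, -4, 6] → sum 22
[11, -4, 6, 7] → sum 20
[-4, 6, 7, 0] → sum 9
[6, 7, 0, 5] → sum 18
[7, 0, 5, -2] → sum 10
[0, 5, -2, -3] → sum 0

-11, 5, 11, 31, 23, 22, 20, 9, 18, 10, 0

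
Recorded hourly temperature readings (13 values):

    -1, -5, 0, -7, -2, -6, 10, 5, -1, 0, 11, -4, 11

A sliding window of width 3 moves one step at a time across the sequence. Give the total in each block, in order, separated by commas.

Sliding a size-3 window across the 13 values:
-1 -5 0 → sum -6
-5 0 -7 → sum -12
0 -7 -2 → sum -9
-7 -2 -6 → sum -15
-2 -6 10 → sum 2
-6 10 5 → sum 9
10 5 -1 → sum 14
5 -1 0 → sum 4
-1 0 11 → sum 10
0 11 -4 → sum 7
11 -4 11 → sum 18

-6, -12, -9, -15, 2, 9, 14, 4, 10, 7, 18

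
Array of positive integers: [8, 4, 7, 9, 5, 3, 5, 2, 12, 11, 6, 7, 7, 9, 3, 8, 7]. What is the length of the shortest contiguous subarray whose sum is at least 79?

add 8: running sum 8 < 79
add 4: running sum 12 < 79
add 7: running sum 19 < 79
add 9: running sum 28 < 79
add 5: running sum 33 < 79
add 3: running sum 36 < 79
add 5: running sum 41 < 79
add 2: running sum 43 < 79
add 12: running sum 55 < 79
add 11: running sum 66 < 79
add 6: running sum 72 < 79
add 7: shortest ending here [8, 4, 7, 9, 5, 3, 5, 2, 12, 11, 6, 7] sum 79, len 12
add 7: shortest ending here [8, 4, 7, 9, 5, 3, 5, 2, 12, 11, 6, 7, 7] sum 86, len 13
add 9: shortest ending here [7, 9, 5, 3, 5, 2, 12, 11, 6, 7, 7, 9] sum 83, len 12
add 3: shortest ending here [9, 5, 3, 5, 2, 12, 11, 6, 7, 7, 9, 3] sum 79, len 12
add 8: shortest ending here [9, 5, 3, 5, 2, 12, 11, 6, 7, 7, 9, 3, 8] sum 87, len 13
add 7: shortest ending here [3, 5, 2, 12, 11, 6, 7, 7, 9, 3, 8, 7] sum 80, len 12
Shortest qualifying length: 12.

12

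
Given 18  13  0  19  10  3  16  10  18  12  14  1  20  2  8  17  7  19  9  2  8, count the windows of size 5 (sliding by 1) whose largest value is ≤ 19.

12

[18, 13, 0, 19, 10] → max 19  ≤ 19 ✓
[13, 0, 19, 10, 3] → max 19  ≤ 19 ✓
[0, 19, 10, 3, 16] → max 19  ≤ 19 ✓
[19, 10, 3, 16, 10] → max 19  ≤ 19 ✓
[10, 3, 16, 10, 18] → max 18  ≤ 19 ✓
[3, 16, 10, 18, 12] → max 18  ≤ 19 ✓
[16, 10, 18, 12, 14] → max 18  ≤ 19 ✓
[10, 18, 12, 14, 1] → max 18  ≤ 19 ✓
[18, 12, 14, 1, 20] → max 20
[12, 14, 1, 20, 2] → max 20
[14, 1, 20, 2, 8] → max 20
[1, 20, 2, 8, 17] → max 20
[20, 2, 8, 17, 7] → max 20
[2, 8, 17, 7, 19] → max 19  ≤ 19 ✓
[8, 17, 7, 19, 9] → max 19  ≤ 19 ✓
[17, 7, 19, 9, 2] → max 19  ≤ 19 ✓
[7, 19, 9, 2, 8] → max 19  ≤ 19 ✓
12 windows satisfy the condition.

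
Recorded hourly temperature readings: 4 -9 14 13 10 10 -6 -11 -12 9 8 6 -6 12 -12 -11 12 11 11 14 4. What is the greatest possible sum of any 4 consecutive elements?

48

4 -9 14 13 → sum 22
-9 14 13 10 → sum 28
14 13 10 10 → sum 47
13 10 10 -6 → sum 27
10 10 -6 -11 → sum 3
10 -6 -11 -12 → sum -19
-6 -11 -12 9 → sum -20
-11 -12 9 8 → sum -6
-12 9 8 6 → sum 11
9 8 6 -6 → sum 17
8 6 -6 12 → sum 20
6 -6 12 -12 → sum 0
-6 12 -12 -11 → sum -17
12 -12 -11 12 → sum 1
-12 -11 12 11 → sum 0
-11 12 11 11 → sum 23
12 11 11 14 → sum 48
11 11 14 4 → sum 40
Greatest of these is 48.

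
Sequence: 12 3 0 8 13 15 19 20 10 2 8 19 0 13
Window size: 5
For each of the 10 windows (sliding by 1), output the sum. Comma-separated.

(12, 3, 0, 8, 13) → sum 36
(3, 0, 8, 13, 15) → sum 39
(0, 8, 13, 15, 19) → sum 55
(8, 13, 15, 19, 20) → sum 75
(13, 15, 19, 20, 10) → sum 77
(15, 19, 20, 10, 2) → sum 66
(19, 20, 10, 2, 8) → sum 59
(20, 10, 2, 8, 19) → sum 59
(10, 2, 8, 19, 0) → sum 39
(2, 8, 19, 0, 13) → sum 42

36, 39, 55, 75, 77, 66, 59, 59, 39, 42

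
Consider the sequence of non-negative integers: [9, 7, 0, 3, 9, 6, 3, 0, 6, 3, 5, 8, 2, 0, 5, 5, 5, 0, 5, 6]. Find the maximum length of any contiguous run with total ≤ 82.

[9] sum 9 len 1
[9, 7] sum 16 len 2
[9, 7, 0] sum 16 len 3
[9, 7, 0, 3] sum 19 len 4
[9, 7, 0, 3, 9] sum 28 len 5
[9, 7, 0, 3, 9, 6] sum 34 len 6
[9, 7, 0, 3, 9, 6, 3] sum 37 len 7
[9, 7, 0, 3, 9, 6, 3, 0] sum 37 len 8
[9, 7, 0, 3, 9, 6, 3, 0, 6] sum 43 len 9
[9, 7, 0, 3, 9, 6, 3, 0, 6, 3] sum 46 len 10
[9, 7, 0, 3, 9, 6, 3, 0, 6, 3, 5] sum 51 len 11
[9, 7, 0, 3, 9, 6, 3, 0, 6, 3, 5, 8] sum 59 len 12
[9, 7, 0, 3, 9, 6, 3, 0, 6, 3, 5, 8, 2] sum 61 len 13
[9, 7, 0, 3, 9, 6, 3, 0, 6, 3, 5, 8, 2, 0] sum 61 len 14
[9, 7, 0, 3, 9, 6, 3, 0, 6, 3, 5, 8, 2, 0, 5] sum 66 len 15
[9, 7, 0, 3, 9, 6, 3, 0, 6, 3, 5, 8, 2, 0, 5, 5] sum 71 len 16
[9, 7, 0, 3, 9, 6, 3, 0, 6, 3, 5, 8, 2, 0, 5, 5, 5] sum 76 len 17
[9, 7, 0, 3, 9, 6, 3, 0, 6, 3, 5, 8, 2, 0, 5, 5, 5, 0] sum 76 len 18
[9, 7, 0, 3, 9, 6, 3, 0, 6, 3, 5, 8, 2, 0, 5, 5, 5, 0, 5] sum 81 len 19
[7, 0, 3, 9, 6, 3, 0, 6, 3, 5, 8, 2, 0, 5, 5, 5, 0, 5, 6] sum 78 len 19
Longest length seen: 19.

19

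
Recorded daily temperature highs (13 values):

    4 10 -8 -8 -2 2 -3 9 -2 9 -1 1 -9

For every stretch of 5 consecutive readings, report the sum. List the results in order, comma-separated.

Sliding a size-5 window across the 13 values:
(4, 10, -8, -8, -2) → sum -4
(10, -8, -8, -2, 2) → sum -6
(-8, -8, -2, 2, -3) → sum -19
(-8, -2, 2, -3, 9) → sum -2
(-2, 2, -3, 9, -2) → sum 4
(2, -3, 9, -2, 9) → sum 15
(-3, 9, -2, 9, -1) → sum 12
(9, -2, 9, -1, 1) → sum 16
(-2, 9, -1, 1, -9) → sum -2

-4, -6, -19, -2, 4, 15, 12, 16, -2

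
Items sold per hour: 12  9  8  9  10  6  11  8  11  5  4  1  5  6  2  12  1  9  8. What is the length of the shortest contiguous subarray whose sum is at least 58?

Extend right; whenever the sum reaches 58, record the length and shrink from the left:
add 12: running sum 12 < 58
add 9: running sum 21 < 58
add 8: running sum 29 < 58
add 9: running sum 38 < 58
add 10: running sum 48 < 58
add 6: running sum 54 < 58
end 6: [12, 9, 8, 9, 10, 6, 11] sum 65, len 7
end 7: [9, 8, 9, 10, 6, 11, 8] sum 61, len 7
end 8: [8, 9, 10, 6, 11, 8, 11] sum 63, len 7
end 9: [9, 10, 6, 11, 8, 11, 5] sum 60, len 7
end 10: [9, 10, 6, 11, 8, 11, 5, 4] sum 64, len 8
end 11: [9, 10, 6, 11, 8, 11, 5, 4, 1] sum 65, len 9
end 12: [10, 6, 11, 8, 11, 5, 4, 1, 5] sum 61, len 9
end 13: [10, 6, 11, 8, 11, 5, 4, 1, 5, 6] sum 67, len 10
end 14: [6, 11, 8, 11, 5, 4, 1, 5, 6, 2] sum 59, len 10
end 15: [11, 8, 11, 5, 4, 1, 5, 6, 2, 12] sum 65, len 10
end 16: [11, 8, 11, 5, 4, 1, 5, 6, 2, 12, 1] sum 66, len 11
end 17: [8, 11, 5, 4, 1, 5, 6, 2, 12, 1, 9] sum 64, len 11
end 18: [11, 5, 4, 1, 5, 6, 2, 12, 1, 9, 8] sum 64, len 11
Shortest qualifying length: 7.

7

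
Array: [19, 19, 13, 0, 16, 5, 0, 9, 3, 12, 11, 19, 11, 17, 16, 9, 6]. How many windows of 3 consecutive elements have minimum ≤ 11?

14

19 19 13 → min 13
19 13 0 → min 0  ≤ 11 ✓
13 0 16 → min 0  ≤ 11 ✓
0 16 5 → min 0  ≤ 11 ✓
16 5 0 → min 0  ≤ 11 ✓
5 0 9 → min 0  ≤ 11 ✓
0 9 3 → min 0  ≤ 11 ✓
9 3 12 → min 3  ≤ 11 ✓
3 12 11 → min 3  ≤ 11 ✓
12 11 19 → min 11  ≤ 11 ✓
11 19 11 → min 11  ≤ 11 ✓
19 11 17 → min 11  ≤ 11 ✓
11 17 16 → min 11  ≤ 11 ✓
17 16 9 → min 9  ≤ 11 ✓
16 9 6 → min 6  ≤ 11 ✓
14 windows satisfy the condition.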